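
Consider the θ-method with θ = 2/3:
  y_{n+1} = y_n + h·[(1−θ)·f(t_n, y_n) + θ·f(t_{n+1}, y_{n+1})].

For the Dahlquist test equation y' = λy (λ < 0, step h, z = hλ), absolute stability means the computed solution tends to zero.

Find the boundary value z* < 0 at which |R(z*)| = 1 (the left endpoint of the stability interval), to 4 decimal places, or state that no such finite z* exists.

interval (−∞, 0).

Test eqn y'=λy, z=hλ:
  y_{n+1} = y_n + z·[1/3·y_n + 2/3·y_{n+1}] ⇒ (1 − 2/3z)y_{n+1} = (1 + 1/3z)y_n
  ⇒ R(z) = (1 + 1/3z)/(1 − 2/3z).

Find x<0 with |R(x)|<1.
x=-0.45: |R|=0.6538
x=-2: |R|=0.1429
x=-10: |R|=0.3043
x=-100: |R|=0.4778
θ=2/3≥1/2 ⇒ |1+1/3x|<|1−2/3x| ∀x<0 ⇒ unbounded interval.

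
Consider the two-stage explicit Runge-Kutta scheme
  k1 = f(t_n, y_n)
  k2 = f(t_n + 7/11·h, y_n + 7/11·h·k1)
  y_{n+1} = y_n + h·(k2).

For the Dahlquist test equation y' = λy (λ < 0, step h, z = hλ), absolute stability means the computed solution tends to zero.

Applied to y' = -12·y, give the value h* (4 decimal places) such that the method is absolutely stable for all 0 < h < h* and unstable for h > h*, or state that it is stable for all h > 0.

Set f=λy, z=hλ:
  k1=λy_n ⇒ h·k1=z·y_n;  k2=λ(1+7/11z)y_n ⇒ h·k2=z(1+7/11z)y_n
  y_{n+1}/y_n = 1 + z(1+7/11z) = 1 + z + 7/11z²
  ⇒ R(z) = 1 + z + 7/11z².

Need |R(x)|<1, x<0.
x=-0.31: |R|=0.7512
R=1: x+7/11x²=0 ⇒ x=−11/7=-1.5714; min R=1−1/(4·7/11)=0.6071>−1
Confirm numerically:
  x=-1.442: |R|=0.88123 <1
  x=-1.169: |R|=0.70063 <1
  x=-0.858: |R|=0.61047 <1
  x=-1.914: |R|=1.41725 >1
  x=-1.857: |R|=1.33747 >1
  x=-1.638: |R|=1.06939 >1
Interval (-1.5714, 0).

(-1.5714,0); λ=-12 ⇒ h* = (11/7)/12 = 0.1310.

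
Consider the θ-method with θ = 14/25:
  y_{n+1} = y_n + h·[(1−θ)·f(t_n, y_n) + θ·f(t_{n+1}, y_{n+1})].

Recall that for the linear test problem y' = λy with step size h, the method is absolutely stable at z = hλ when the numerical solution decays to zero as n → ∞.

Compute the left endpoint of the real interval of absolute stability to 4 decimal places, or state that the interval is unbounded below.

(−∞, 0) — no finite endpoint.

Set f=λy, z=hλ:
  y_{n+1} = y_n + z·[11/25·y_n + 14/25·y_{n+1}] ⇒ (1 − 14/25z)y_{n+1} = (1 + 11/25z)y_n
  R(z) = (1 + 11/25z)/(1 − 14/25z).

Boundary: |R(x)|=1, x<0.
x=-0.49: |R|=0.6155
x=-2: |R|=0.0566
x=-10: |R|=0.5152
x=-100: |R|=0.7544
θ=14/25≥1/2 ⇒ |1+11/25x|<|1−14/25x| ∀x<0 ⇒ unbounded interval.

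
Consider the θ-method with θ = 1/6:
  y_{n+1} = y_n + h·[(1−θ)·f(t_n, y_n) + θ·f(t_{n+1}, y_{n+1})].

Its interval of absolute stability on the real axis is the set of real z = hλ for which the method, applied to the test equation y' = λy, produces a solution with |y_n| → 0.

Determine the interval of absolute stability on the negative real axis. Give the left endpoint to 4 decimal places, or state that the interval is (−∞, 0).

(-3.0000, 0).

With y'=λy (z=hλ):
  y_{n+1} = y_n + z·[5/6·y_n + 1/6·y_{n+1}] ⇒ (1 − 1/6z)y_{n+1} = (1 + 5/6z)y_n
  so R(z) = (1 + 5/6z)/(1 − 1/6z).

Need |R(x)|<1, x<0.
x=-1.44: |R|=0.1613
R=−1: 1+5/6x = −1+1/6x ⇒ -2/3x=2 ⇒ x=2/(-2/3)=-3.0000
Confirm numerically:
  x=-1.807: |R|=0.38875 <1
  x=-1.710: |R|=0.33074 <1
  x=-1.704: |R|=0.32710 <1
  x=-3.343: |R|=1.14685 >1
  x=-3.175: |R|=1.07629 >1
Stable set (-3.0000, 0).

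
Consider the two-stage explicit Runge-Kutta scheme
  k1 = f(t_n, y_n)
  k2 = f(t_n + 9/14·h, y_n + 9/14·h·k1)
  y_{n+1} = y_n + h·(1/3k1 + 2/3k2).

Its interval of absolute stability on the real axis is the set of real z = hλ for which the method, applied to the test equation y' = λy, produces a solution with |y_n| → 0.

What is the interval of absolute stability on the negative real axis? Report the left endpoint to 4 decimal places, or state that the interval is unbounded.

(-2.3333, 0).

Set f=λy, z=hλ:
  k1=λy_n ⇒ h·k1=z·y_n;  k2=λ(1+9/14z)y_n ⇒ h·k2=z(1+9/14z)y_n
  y_{n+1}/y_n = 1 + 1/3z + 2/3z(1+9/14z) = 1 + z + 3/7z²
  ⇒ R(z) = 1 + z + 3/7z².

Find x<0 with |R(x)|<1.
x=-0.63: |R|=0.5401
R=1: x+3/7x²=0 ⇒ x=−7/3=-2.3333; min R=1−1/(4·3/7)=0.4167>−1
Confirm numerically:
  x=-2.010: |R|=0.72147 <1
  x=-1.698: |R|=0.53766 <1
  x=-1.509: |R|=0.46689 <1
  x=-2.836: |R|=1.61096 >1
  x=-2.744: |R|=1.48294 >1
  x=-2.572: |R|=1.26308 >1
Stable set (-2.3333, 0).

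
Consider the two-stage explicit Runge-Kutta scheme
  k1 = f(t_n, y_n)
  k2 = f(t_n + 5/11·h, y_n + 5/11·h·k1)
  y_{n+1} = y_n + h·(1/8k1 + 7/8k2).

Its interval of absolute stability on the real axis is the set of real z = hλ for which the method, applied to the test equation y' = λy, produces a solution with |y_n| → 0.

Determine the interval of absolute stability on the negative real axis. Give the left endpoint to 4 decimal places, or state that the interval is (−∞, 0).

z∈(-2.5143,0).

Set f=λy, z=hλ:
  k1=λy_n ⇒ h·k1=z·y_n;  k2=λ(1+5/11z)y_n ⇒ h·k2=z(1+5/11z)y_n
  y_{n+1}/y_n = 1 + 1/8z + 7/8z(1+5/11z) = 1 + z + 35/88z²
  so R(z) = 1 + z + 35/88z².

Boundary: |R(x)|=1, x<0.
x=-0.95: |R|=0.4089
R=1: x+35/88x²=0 ⇒ x=−88/35=-2.5143; min R=1−1/(4·35/88)=0.3714>−1
Confirm numerically:
  x=-2.408: |R|=0.89821 <1
  x=-2.241: |R|=0.75642 <1
  x=-1.862: |R|=0.51694 <1
  x=-1.533: |R|=0.40169 <1
  x=-2.913: |R|=1.46194 >1
  x=-2.699: |R|=1.19828 >1
Stable set (-2.5143, 0).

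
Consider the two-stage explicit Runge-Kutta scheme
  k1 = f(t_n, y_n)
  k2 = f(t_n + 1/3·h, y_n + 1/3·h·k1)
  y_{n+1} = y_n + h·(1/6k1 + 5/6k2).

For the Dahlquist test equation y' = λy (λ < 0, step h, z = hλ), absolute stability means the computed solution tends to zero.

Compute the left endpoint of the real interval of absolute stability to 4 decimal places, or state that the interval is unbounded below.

z* = -3.6000.

On y'=λy, z=hλ:
  k1=λy_n ⇒ h·k1=z·y_n;  k2=λ(1+1/3z)y_n ⇒ h·k2=z(1+1/3z)y_n
  y_{n+1}/y_n = 1 + 1/6z + 5/6z(1+1/3z) = 1 + z + 5/18z²
  ⇒ R(z) = 1 + z + 5/18z².

Solve |R(x)|<1 on ℝ⁻.
x=-1.19: |R|=0.2034
R=1: x+5/18x²=0 ⇒ x=−18/5=-3.6000; min R=1−1/(4·5/18)=0.1000>−1
Confirm numerically:
  x=-3.537: |R|=0.93810 <1
  x=-3.513: |R|=0.91510 <1
  x=-2.505: |R|=0.23806 <1
  x=-1.570: |R|=0.11469 <1
  x=-4.190: |R|=1.68669 >1
  x=-4.094: |R|=1.56179 >1
  x=-3.815: |R|=1.22784 >1
Interval (-3.6000, 0).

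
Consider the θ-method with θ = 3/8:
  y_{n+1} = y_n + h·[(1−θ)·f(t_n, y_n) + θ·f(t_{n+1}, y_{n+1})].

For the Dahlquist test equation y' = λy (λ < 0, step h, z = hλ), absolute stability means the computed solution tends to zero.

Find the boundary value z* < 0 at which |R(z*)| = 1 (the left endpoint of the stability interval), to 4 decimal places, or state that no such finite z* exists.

left endpoint -8.0000.

Test eqn y'=λy, z=hλ:
  y_{n+1} = y_n + z·[5/8·y_n + 3/8·y_{n+1}] ⇒ (1 − 3/8z)y_{n+1} = (1 + 5/8z)y_n
  ⇒ R(z) = (1 + 5/8z)/(1 − 3/8z).

Need |R(x)|<1, x<0.
x=-0.43: |R|=0.6297
R=−1: 1+5/8x = −1+3/8x ⇒ -1/4x=2 ⇒ x=2/(-1/4)=-8.0000
Confirm numerically:
  x=-6.816: |R|=0.91676 <1
  x=-5.065: |R|=0.74693 <1
  x=-4.076: |R|=0.61202 <1
  x=-8.422: |R|=1.02537 >1
  x=-8.106: |R|=1.00656 >1
So |R|<1 on (-8.0000, 0).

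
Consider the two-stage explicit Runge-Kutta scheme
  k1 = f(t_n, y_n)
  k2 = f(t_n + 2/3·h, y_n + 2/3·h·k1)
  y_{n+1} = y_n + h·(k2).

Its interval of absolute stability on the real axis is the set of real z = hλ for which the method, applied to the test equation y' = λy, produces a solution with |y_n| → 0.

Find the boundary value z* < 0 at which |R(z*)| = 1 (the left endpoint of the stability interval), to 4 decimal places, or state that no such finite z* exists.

z* = -1.5000.

On y'=λy, z=hλ:
  k1=λy_n ⇒ h·k1=z·y_n;  k2=λ(1+2/3z)y_n ⇒ h·k2=z(1+2/3z)y_n
  y_{n+1}/y_n = 1 + z(1+2/3z) = 1 + z + 2/3z²
  Hence R(z) = 1 + z + 2/3z².

Need |R(x)|<1, x<0.
x=-1.25: |R|=0.7917
R=1: x+2/3x²=0 ⇒ x=−3/2=-1.5000; min R=1−1/(4·2/3)=0.6250>−1
Confirm numerically:
  x=-1.388: |R|=0.89636 <1
  x=-1.234: |R|=0.78117 <1
  x=-1.087: |R|=0.70071 <1
  x=-0.749: |R|=0.62500 <1
  x=-1.983: |R|=1.63853 >1
  x=-1.730: |R|=1.26527 >1
  x=-1.643: |R|=1.15663 >1
Stable set (-1.5000, 0).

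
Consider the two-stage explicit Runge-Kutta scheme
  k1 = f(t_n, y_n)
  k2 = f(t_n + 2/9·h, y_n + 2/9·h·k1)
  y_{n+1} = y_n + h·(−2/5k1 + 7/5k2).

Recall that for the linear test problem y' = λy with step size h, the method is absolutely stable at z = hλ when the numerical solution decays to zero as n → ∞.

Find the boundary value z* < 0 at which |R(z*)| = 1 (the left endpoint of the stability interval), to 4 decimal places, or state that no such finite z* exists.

Set f=λy, z=hλ:
  k1=λy_n ⇒ h·k1=z·y_n;  k2=λ(1+2/9z)y_n ⇒ h·k2=z(1+2/9z)y_n
  y_{n+1}/y_n = 1 − 2/5z + 7/5z(1+2/9z) = 1 + z + 14/45z²
  Hence R(z) = 1 + z + 14/45z².

Find x<0 with |R(x)|<1.
x=-1.18: |R|=0.2532
R=1: x+14/45x²=0 ⇒ x=−45/14=-3.2143; min R=1−1/(4·14/45)=0.1964>−1
Confirm numerically:
  x=-3.047: |R|=0.84142 <1
  x=-2.869: |R|=0.69181 <1
  x=-1.741: |R|=0.20200 <1
  x=-3.293: |R|=1.08064 >1
  x=-3.243: |R|=1.02897 >1
Interval (-3.2143, 0).

z* = -3.2143.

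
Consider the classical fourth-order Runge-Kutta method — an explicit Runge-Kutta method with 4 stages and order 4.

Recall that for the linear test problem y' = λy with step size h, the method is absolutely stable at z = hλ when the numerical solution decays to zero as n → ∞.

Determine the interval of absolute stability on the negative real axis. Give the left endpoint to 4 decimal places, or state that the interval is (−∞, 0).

With y'=λy (z=hλ):
  order 4, 4-stage ⇒ R(z)=1+z+z^2/2+z^3/6+z^4/24
  (e.g. R(-1.36)=0.28810, |R|=0.28810)

Solve |R(x)|<1 on ℝ⁻.
x=-1.36: |R|=0.2881
|R(-3.02)|=1.4155 |R(-2.98)|=1.3355 |R(-0.74)|=0.4788
Bisect:
  x_lo=-3.0913 |R|=1.5682  x_hi=-0.1843 |R|=0.8317
  mid=-1.63776 |R|=0.27099 →hi
  mid=-2.36452 |R|=0.53008 →hi
  mid=-2.72789 |R|=0.91685 →hi
  mid=-2.90958 |R|=1.20414 →lo
  mid=-2.81874 |R|=1.05161 →lo
  mid=-2.77332 |R|=0.98209 →hi
  mid=-2.79603 |R|=1.01630 →lo
  mid=-2.78467 |R|=0.99906 →hi
  mid=-2.79035 |R|=1.00765 →lo
  ...
  [-2.78538,-2.78520] ⇒ x*=-2.7853
Interval (-2.7853, 0).

(-2.7853, 0).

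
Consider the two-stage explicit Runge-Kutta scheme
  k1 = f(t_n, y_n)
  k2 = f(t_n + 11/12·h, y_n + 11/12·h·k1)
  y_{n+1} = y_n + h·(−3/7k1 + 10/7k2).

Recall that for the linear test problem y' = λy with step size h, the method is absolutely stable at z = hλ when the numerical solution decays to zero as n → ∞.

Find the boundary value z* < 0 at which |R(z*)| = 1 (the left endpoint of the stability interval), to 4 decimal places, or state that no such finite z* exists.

On y'=λy, z=hλ:
  k1=λy_n ⇒ h·k1=z·y_n;  k2=λ(1+11/12z)y_n ⇒ h·k2=z(1+11/12z)y_n
  y_{n+1}/y_n = 1 − 3/7z + 10/7z(1+11/12z) = 1 + z + 55/42z²
  ⇒ R(z) = 1 + z + 55/42z².

Find x<0 with |R(x)|<1.
x=-1.55: |R|=2.5961
R=1: x+55/42x²=0 ⇒ x=−42/55=-0.7636; min R=1−1/(4·55/42)=0.8091>−1
Confirm numerically:
  x=-0.647: |R|=0.90118 <1
  x=-0.620: |R|=0.88338 <1
  x=-0.333: |R|=0.81221 <1
  x=-1.197: |R|=1.67930 >1
  x=-1.076: |R|=1.44014 >1
  x=-0.828: |R|=1.06979 >1
Interval (-0.7636, 0).

z* = -0.7636.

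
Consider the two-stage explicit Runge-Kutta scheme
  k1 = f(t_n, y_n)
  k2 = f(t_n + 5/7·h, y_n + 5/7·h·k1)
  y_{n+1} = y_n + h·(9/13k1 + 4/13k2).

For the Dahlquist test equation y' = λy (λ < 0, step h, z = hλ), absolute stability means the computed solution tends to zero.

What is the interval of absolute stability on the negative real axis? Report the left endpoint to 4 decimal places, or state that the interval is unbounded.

With y'=λy (z=hλ):
  k1=λy_n ⇒ h·k1=z·y_n;  k2=λ(1+5/7z)y_n ⇒ h·k2=z(1+5/7z)y_n
  y_{n+1}/y_n = 1 + 9/13z + 4/13z(1+5/7z) = 1 + z + 20/91z²
  Hence R(z) = 1 + z + 20/91z².

Boundary: |R(x)|=1, x<0.
x=-1.47: |R|=0.0049
R=1: x+20/91x²=0 ⇒ x=−91/20=-4.5500; min R=1−1/(4·20/91)=-0.1375>−1
Confirm numerically:
  x=-4.021: |R|=0.53250 <1
  x=-3.852: |R|=0.40908 <1
  x=-3.847: |R|=0.40562 <1
  x=-2.148: |R|=0.13396 <1
  x=-5.015: |R|=1.51252 >1
  x=-4.713: |R|=1.16884 >1
Interval (-4.5500, 0).

(-4.5500, 0).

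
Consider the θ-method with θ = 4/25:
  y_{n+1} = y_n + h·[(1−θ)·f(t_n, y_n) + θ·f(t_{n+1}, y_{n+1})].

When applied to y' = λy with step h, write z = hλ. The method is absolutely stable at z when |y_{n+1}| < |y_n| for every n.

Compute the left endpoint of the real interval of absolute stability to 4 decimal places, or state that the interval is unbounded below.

z* = -2.9412.

With y'=λy (z=hλ):
  y_{n+1} = y_n + z·[21/25·y_n + 4/25·y_{n+1}] ⇒ (1 − 4/25z)y_{n+1} = (1 + 21/25z)y_n
  Hence R(z) = (1 + 21/25z)/(1 − 4/25z).

Boundary: |R(x)|=1, x<0.
x=-1: |R|=0.1379
R=−1: 1+21/25x = −1+4/25x ⇒ -17/25x=2 ⇒ x=2/(-17/25)=-2.9412
Confirm numerically:
  x=-2.511: |R|=0.79132 <1
  x=-1.672: |R|=0.31911 <1
  x=-1.649: |R|=0.30475 <1
  x=-3.319: |R|=1.16781 >1
  x=-3.072: |R|=1.05964 >1
Interval (-2.9412, 0).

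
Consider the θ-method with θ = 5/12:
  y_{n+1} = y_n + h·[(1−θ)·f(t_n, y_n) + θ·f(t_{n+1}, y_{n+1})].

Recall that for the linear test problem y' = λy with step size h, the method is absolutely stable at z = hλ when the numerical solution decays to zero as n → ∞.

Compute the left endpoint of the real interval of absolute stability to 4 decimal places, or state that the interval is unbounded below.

z* = -12.0000.

Test eqn y'=λy, z=hλ:
  y_{n+1} = y_n + z·[7/12·y_n + 5/12·y_{n+1}] ⇒ (1 − 5/12z)y_{n+1} = (1 + 7/12z)y_n
  Hence R(z) = (1 + 7/12z)/(1 − 5/12z).

Solve |R(x)|<1 on ℝ⁻.
x=-0.58: |R|=0.5329
R=−1: 1+7/12x = −1+5/12x ⇒ -1/6x=2 ⇒ x=2/(-1/6)=-12.0000
Confirm numerically:
  x=-10.273: |R|=0.94549 <1
  x=-8.913: |R|=0.89085 <1
  x=-6.146: |R|=0.72600 <1
  x=-12.174: |R|=1.00478 >1
  x=-12.060: |R|=1.00166 >1
Stable set (-12.0000, 0).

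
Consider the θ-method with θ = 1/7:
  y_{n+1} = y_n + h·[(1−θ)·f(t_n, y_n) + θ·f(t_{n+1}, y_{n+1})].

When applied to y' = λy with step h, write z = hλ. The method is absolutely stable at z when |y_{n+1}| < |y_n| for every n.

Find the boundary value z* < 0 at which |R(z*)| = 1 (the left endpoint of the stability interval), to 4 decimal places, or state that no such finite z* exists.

With y'=λy (z=hλ):
  y_{n+1} = y_n + z·[6/7·y_n + 1/7·y_{n+1}] ⇒ (1 − 1/7z)y_{n+1} = (1 + 6/7z)y_n
  R(z) = (1 + 6/7z)/(1 − 1/7z).

Solve |R(x)|<1 on ℝ⁻.
x=-1.16: |R|=0.0049
R=−1: 1+6/7x = −1+1/7x ⇒ -5/7x=2 ⇒ x=2/(-5/7)=-2.8000
Confirm numerically:
  x=-2.434: |R|=0.80602 <1
  x=-2.379: |R|=0.77556 <1
  x=-1.859: |R|=0.46890 <1
  x=-3.280: |R|=1.23346 >1
  x=-3.259: |R|=1.22371 >1
Interval (-2.8000, 0).

z* = -2.8000.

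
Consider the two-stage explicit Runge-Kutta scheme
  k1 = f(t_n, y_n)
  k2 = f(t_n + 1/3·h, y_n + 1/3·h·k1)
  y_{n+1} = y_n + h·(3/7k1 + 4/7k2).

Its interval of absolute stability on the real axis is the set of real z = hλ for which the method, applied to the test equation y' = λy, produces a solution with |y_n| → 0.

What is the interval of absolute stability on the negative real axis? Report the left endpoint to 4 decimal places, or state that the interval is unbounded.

Set f=λy, z=hλ:
  k1=λy_n ⇒ h·k1=z·y_n;  k2=λ(1+1/3z)y_n ⇒ h·k2=z(1+1/3z)y_n
  y_{n+1}/y_n = 1 + 3/7z + 4/7z(1+1/3z) = 1 + z + 4/21z²
  so R(z) = 1 + z + 4/21z².

Find x<0 with |R(x)|<1.
x=-0.65: |R|=0.4305
R=1: x+4/21x²=0 ⇒ x=−21/4=-5.2500; min R=1−1/(4·4/21)=-0.3125>−1
Confirm numerically:
  x=-4.860: |R|=0.63897 <1
  x=-4.381: |R|=0.27484 <1
  x=-3.884: |R|=0.01058 <1
  x=-3.769: |R|=0.06322 <1
  x=-5.704: |R|=1.49326 >1
  x=-5.538: |R|=1.30380 >1
Interval (-5.2500, 0).

z∈(-5.2500,0).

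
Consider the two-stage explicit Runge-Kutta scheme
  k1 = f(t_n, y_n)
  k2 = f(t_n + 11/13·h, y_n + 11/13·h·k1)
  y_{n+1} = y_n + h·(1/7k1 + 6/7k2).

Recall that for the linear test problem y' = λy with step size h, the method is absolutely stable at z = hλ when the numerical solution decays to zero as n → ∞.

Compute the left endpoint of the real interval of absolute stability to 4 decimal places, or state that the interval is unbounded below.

With y'=λy (z=hλ):
  k1=λy_n ⇒ h·k1=z·y_n;  k2=λ(1+11/13z)y_n ⇒ h·k2=z(1+11/13z)y_n
  y_{n+1}/y_n = 1 + 1/7z + 6/7z(1+11/13z) = 1 + z + 66/91z²
  Hence R(z) = 1 + z + 66/91z².

Need |R(x)|<1, x<0.
x=-1.15: |R|=0.8092
R=1: x+66/91x²=0 ⇒ x=−91/66=-1.3788; min R=1−1/(4·66/91)=0.6553>−1
Confirm numerically:
  x=-0.949: |R|=0.70418 <1
  x=-0.686: |R|=0.65531 <1
  x=-0.569: |R|=0.66582 <1
  x=-1.550: |R|=1.19247 >1
  x=-1.456: |R|=1.08154 >1
Interval (-1.3788, 0).

z* = -1.3788.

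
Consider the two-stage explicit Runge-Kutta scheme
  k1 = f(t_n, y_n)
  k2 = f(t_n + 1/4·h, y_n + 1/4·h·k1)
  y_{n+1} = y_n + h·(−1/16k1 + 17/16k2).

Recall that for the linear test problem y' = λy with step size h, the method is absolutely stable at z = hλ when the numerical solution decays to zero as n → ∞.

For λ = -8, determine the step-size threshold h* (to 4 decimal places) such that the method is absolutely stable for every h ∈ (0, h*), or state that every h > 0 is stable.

On y'=λy, z=hλ:
  k1=λy_n ⇒ h·k1=z·y_n;  k2=λ(1+1/4z)y_n ⇒ h·k2=z(1+1/4z)y_n
  y_{n+1}/y_n = 1 − 1/16z + 17/16z(1+1/4z) = 1 + z + 17/64z²
  ⇒ R(z) = 1 + z + 17/64z².

Boundary: |R(x)|=1, x<0.
x=-0.68: |R|=0.4428
R=1: x+17/64x²=0 ⇒ x=−64/17=-3.7647; min R=1−1/(4·17/64)=0.0588>−1
Confirm numerically:
  x=-2.582: |R|=0.18885 <1
  x=-2.256: |R|=0.09591 <1
  x=-2.148: |R|=0.07757 <1
  x=-1.588: |R|=0.08184 <1
  x=-4.350: |R|=1.67629 >1
  x=-4.296: |R|=1.60627 >1
  x=-4.135: |R|=1.40672 >1
Interval (-3.7647, 0).

(-3.7647,0); λ=-8 ⇒ h* = (64/17)/8 = 0.4706.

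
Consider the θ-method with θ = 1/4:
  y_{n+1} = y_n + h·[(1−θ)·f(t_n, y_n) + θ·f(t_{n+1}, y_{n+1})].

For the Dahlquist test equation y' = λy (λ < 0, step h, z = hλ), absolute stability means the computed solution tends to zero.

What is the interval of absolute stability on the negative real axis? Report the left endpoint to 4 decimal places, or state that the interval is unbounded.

On y'=λy, z=hλ:
  y_{n+1} = y_n + z·[3/4·y_n + 1/4·y_{n+1}] ⇒ (1 − 1/4z)y_{n+1} = (1 + 3/4z)y_n
  so R(z) = (1 + 3/4z)/(1 − 1/4z).

Solve |R(x)|<1 on ℝ⁻.
x=-1.02: |R|=0.1873
R=−1: 1+3/4x = −1+1/4x ⇒ -1/2x=2 ⇒ x=2/(-1/2)=-4.0000
Confirm numerically:
  x=-3.457: |R|=0.85437 <1
  x=-2.873: |R|=0.67205 <1
  x=-1.830: |R|=0.25557 <1
  x=-4.590: |R|=1.13737 >1
  x=-4.307: |R|=1.07391 >1
  x=-4.121: |R|=1.02980 >1
Stable set (-4.0000, 0).

(-4.0000, 0).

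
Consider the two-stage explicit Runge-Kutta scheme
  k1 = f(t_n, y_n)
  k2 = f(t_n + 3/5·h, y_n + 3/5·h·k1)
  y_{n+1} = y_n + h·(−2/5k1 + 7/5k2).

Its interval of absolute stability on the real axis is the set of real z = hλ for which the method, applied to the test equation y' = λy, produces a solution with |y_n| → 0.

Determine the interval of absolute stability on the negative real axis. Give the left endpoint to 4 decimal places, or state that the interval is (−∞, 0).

(-1.1905, 0).

Test eqn y'=λy, z=hλ:
  k1=λy_n ⇒ h·k1=z·y_n;  k2=λ(1+3/5z)y_n ⇒ h·k2=z(1+3/5z)y_n
  y_{n+1}/y_n = 1 − 2/5z + 7/5z(1+3/5z) = 1 + z + 21/25z²
  so R(z) = 1 + z + 21/25z².

Boundary: |R(x)|=1, x<0.
x=-1.31: |R|=1.1315
R=1: x+21/25x²=0 ⇒ x=−25/21=-1.1905; min R=1−1/(4·21/25)=0.7024>−1
Confirm numerically:
  x=-1.063: |R|=0.88617 <1
  x=-0.832: |R|=0.74947 <1
  x=-0.819: |R|=0.74444 <1
  x=-1.691: |R|=1.71096 >1
  x=-1.356: |R|=1.18854 >1
  x=-1.309: |R|=1.13032 >1
Interval (-1.1905, 0).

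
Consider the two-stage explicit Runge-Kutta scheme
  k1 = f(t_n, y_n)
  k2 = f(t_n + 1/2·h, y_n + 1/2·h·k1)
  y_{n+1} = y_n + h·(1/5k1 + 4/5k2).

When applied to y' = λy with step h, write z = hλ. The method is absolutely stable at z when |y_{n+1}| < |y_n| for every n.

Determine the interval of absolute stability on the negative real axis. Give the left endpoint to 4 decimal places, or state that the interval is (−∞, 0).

(-2.5000, 0).

On y'=λy, z=hλ:
  k1=λy_n ⇒ h·k1=z·y_n;  k2=λ(1+1/2z)y_n ⇒ h·k2=z(1+1/2z)y_n
  y_{n+1}/y_n = 1 + 1/5z + 4/5z(1+1/2z) = 1 + z + 2/5z²
  R(z) = 1 + z + 2/5z².

Find x<0 with |R(x)|<1.
x=-0.37: |R|=0.6848
R=1: x+2/5x²=0 ⇒ x=−5/2=-2.5000; min R=1−1/(4·2/5)=0.3750>−1
Confirm numerically:
  x=-2.348: |R|=0.85724 <1
  x=-2.340: |R|=0.85024 <1
  x=-1.582: |R|=0.41909 <1
  x=-1.195: |R|=0.37621 <1
  x=-3.096: |R|=1.73809 >1
  x=-2.714: |R|=1.23232 >1
Interval (-2.5000, 0).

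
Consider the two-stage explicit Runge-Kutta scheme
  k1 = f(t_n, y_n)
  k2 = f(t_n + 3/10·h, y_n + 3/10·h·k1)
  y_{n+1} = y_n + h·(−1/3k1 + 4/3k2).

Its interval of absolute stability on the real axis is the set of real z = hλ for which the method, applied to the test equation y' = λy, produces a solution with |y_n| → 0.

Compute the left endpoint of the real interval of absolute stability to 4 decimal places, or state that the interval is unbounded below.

On y'=λy, z=hλ:
  k1=λy_n ⇒ h·k1=z·y_n;  k2=λ(1+3/10z)y_n ⇒ h·k2=z(1+3/10z)y_n
  y_{n+1}/y_n = 1 − 1/3z + 4/3z(1+3/10z) = 1 + z + 2/5z²
  Hence R(z) = 1 + z + 2/5z².

Solve |R(x)|<1 on ℝ⁻.
x=-0.47: |R|=0.6184
R=1: x+2/5x²=0 ⇒ x=−5/2=-2.5000; min R=1−1/(4·2/5)=0.3750>−1
Confirm numerically:
  x=-2.422: |R|=0.92443 <1
  x=-1.906: |R|=0.54713 <1
  x=-1.140: |R|=0.37984 <1
  x=-1.051: |R|=0.39084 <1
  x=-2.962: |R|=1.54738 >1
  x=-2.868: |R|=1.42217 >1
Stable set (-2.5000, 0).

left endpoint -2.5000.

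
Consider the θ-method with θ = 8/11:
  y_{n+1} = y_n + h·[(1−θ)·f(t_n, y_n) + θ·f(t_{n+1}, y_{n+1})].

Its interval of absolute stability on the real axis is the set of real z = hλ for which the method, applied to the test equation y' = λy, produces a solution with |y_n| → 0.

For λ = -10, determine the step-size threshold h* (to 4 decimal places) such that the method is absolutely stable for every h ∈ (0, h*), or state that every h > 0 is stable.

Test eqn y'=λy, z=hλ:
  y_{n+1} = y_n + z·[3/11·y_n + 8/11·y_{n+1}] ⇒ (1 − 8/11z)y_{n+1} = (1 + 3/11z)y_n
  so R(z) = (1 + 3/11z)/(1 − 8/11z).

Boundary: |R(x)|=1, x<0.
x=-1.19: |R|=0.3621
x=-2: |R|=0.1852
x=-10: |R|=0.2088
x=-100: |R|=0.3564
θ=8/11≥1/2 ⇒ |1+3/11x|<|1−8/11x| ∀x<0 ⇒ unbounded interval.

interval (−∞, 0). Any h>0 works for λ=-10.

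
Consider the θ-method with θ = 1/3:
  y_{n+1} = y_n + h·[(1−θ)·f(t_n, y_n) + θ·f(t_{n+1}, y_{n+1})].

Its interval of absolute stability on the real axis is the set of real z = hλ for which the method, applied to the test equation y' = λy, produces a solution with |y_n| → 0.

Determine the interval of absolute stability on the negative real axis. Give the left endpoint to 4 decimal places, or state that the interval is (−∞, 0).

(-6.0000, 0).

On y'=λy, z=hλ:
  y_{n+1} = y_n + z·[2/3·y_n + 1/3·y_{n+1}] ⇒ (1 − 1/3z)y_{n+1} = (1 + 2/3z)y_n
  so R(z) = (1 + 2/3z)/(1 − 1/3z).

Need |R(x)|<1, x<0.
x=-1.31: |R|=0.0882
R=−1: 1+2/3x = −1+1/3x ⇒ -1/3x=2 ⇒ x=2/(-1/3)=-6.0000
Confirm numerically:
  x=-5.911: |R|=0.99001 <1
  x=-4.582: |R|=0.81298 <1
  x=-4.342: |R|=0.77418 <1
  x=-2.796: |R|=0.44720 <1
  x=-6.560: |R|=1.05858 >1
  x=-6.543: |R|=1.05690 >1
  x=-6.086: |R|=1.00947 >1
Interval (-6.0000, 0).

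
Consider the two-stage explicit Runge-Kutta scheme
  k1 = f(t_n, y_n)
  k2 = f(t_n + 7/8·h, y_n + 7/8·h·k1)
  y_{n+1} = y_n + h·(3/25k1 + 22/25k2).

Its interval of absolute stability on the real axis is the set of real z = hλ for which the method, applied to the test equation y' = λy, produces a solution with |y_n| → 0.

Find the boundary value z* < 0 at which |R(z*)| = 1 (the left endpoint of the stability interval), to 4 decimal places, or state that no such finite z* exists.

left endpoint -1.2987.

On y'=λy, z=hλ:
  k1=λy_n ⇒ h·k1=z·y_n;  k2=λ(1+7/8z)y_n ⇒ h·k2=z(1+7/8z)y_n
  y_{n+1}/y_n = 1 + 3/25z + 22/25z(1+7/8z) = 1 + z + 77/100z²
  R(z) = 1 + z + 77/100z².

Solve |R(x)|<1 on ℝ⁻.
x=-1.32: |R|=1.0216
R=1: x+77/100x²=0 ⇒ x=−100/77=-1.2987; min R=1−1/(4·77/100)=0.6753>−1
Confirm numerically:
  x=-0.678: |R|=0.67596 <1
  x=-0.625: |R|=0.67578 <1
  x=-0.617: |R|=0.67613 <1
  x=-1.443: |R|=1.16033 >1
  x=-1.437: |R|=1.15303 >1
Interval (-1.2987, 0).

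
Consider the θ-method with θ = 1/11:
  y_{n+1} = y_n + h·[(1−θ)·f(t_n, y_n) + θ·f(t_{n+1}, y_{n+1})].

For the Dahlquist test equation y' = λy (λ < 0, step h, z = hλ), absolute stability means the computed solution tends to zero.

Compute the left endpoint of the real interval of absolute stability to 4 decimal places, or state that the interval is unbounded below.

With y'=λy (z=hλ):
  y_{n+1} = y_n + z·[10/11·y_n + 1/11·y_{n+1}] ⇒ (1 − 1/11z)y_{n+1} = (1 + 10/11z)y_n
  R(z) = (1 + 10/11z)/(1 − 1/11z).

Need |R(x)|<1, x<0.
x=-1.06: |R|=0.0332
R=−1: 1+10/11x = −1+1/11x ⇒ -9/11x=2 ⇒ x=2/(-9/11)=-2.4444
Confirm numerically:
  x=-2.156: |R|=0.80268 <1
  x=-2.041: |R|=0.72157 <1
  x=-1.219: |R|=0.09739 <1
  x=-1.100: |R|=0.00000 <1
  x=-2.843: |R|=1.25912 >1
  x=-2.648: |R|=1.13423 >1
  x=-2.507: |R|=1.04168 >1
Stable set (-2.4444, 0).

z* = -2.4444.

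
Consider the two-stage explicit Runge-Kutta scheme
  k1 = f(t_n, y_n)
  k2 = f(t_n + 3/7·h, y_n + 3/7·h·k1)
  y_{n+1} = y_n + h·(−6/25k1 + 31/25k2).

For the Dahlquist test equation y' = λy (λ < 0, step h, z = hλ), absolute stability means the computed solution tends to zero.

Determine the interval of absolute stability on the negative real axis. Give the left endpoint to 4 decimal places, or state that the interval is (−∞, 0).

(-1.8817, 0).

Set f=λy, z=hλ:
  k1=λy_n ⇒ h·k1=z·y_n;  k2=λ(1+3/7z)y_n ⇒ h·k2=z(1+3/7z)y_n
  y_{n+1}/y_n = 1 − 6/25z + 31/25z(1+3/7z) = 1 + z + 93/175z²
  so R(z) = 1 + z + 93/175z².

Solve |R(x)|<1 on ℝ⁻.
x=-0.32: |R|=0.7344
R=1: x+93/175x²=0 ⇒ x=−175/93=-1.8817; min R=1−1/(4·93/175)=0.5296>−1
Confirm numerically:
  x=-1.834: |R|=0.95349 <1
  x=-1.461: |R|=0.67335 <1
  x=-1.273: |R|=0.58820 <1
  x=-0.973: |R|=0.53012 <1
  x=-2.329: |R|=1.55360 >1
  x=-2.222: |R|=1.40181 >1
  x=-1.943: |R|=1.06328 >1
Stable set (-1.8817, 0).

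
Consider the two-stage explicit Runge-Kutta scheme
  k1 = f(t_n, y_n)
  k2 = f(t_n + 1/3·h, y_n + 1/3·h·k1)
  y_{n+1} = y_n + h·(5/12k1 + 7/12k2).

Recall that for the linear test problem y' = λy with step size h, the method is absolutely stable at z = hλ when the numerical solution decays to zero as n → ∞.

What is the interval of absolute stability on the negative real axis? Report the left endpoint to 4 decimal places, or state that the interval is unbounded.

On y'=λy, z=hλ:
  k1=λy_n ⇒ h·k1=z·y_n;  k2=λ(1+1/3z)y_n ⇒ h·k2=z(1+1/3z)y_n
  y_{n+1}/y_n = 1 + 5/12z + 7/12z(1+1/3z) = 1 + z + 7/36z²
  R(z) = 1 + z + 7/36z².

Solve |R(x)|<1 on ℝ⁻.
x=-0.74: |R|=0.3665
R=1: x+7/36x²=0 ⇒ x=−36/7=-5.1429; min R=1−1/(4·7/36)=-0.2857>−1
Confirm numerically:
  x=-3.913: |R|=0.06425 <1
  x=-2.380: |R|=0.27859 <1
  x=-2.358: |R|=0.27686 <1
  x=-2.072: |R|=0.23721 <1
  x=-5.712: |R|=1.63213 >1
  x=-5.206: |R|=1.06392 >1
So |R|<1 on (-5.1429, 0).

z∈(-5.1429,0).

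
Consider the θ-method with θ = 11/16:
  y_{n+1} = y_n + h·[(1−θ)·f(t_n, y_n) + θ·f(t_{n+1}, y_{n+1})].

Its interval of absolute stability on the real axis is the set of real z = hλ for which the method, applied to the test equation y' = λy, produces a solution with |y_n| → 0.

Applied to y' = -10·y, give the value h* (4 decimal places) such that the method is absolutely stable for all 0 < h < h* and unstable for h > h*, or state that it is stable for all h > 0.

With y'=λy (z=hλ):
  y_{n+1} = y_n + z·[5/16·y_n + 11/16·y_{n+1}] ⇒ (1 − 11/16z)y_{n+1} = (1 + 5/16z)y_n
  Hence R(z) = (1 + 5/16z)/(1 − 11/16z).

Solve |R(x)|<1 on ℝ⁻.
x=-1.24: |R|=0.3306
x=-2: |R|=0.1579
x=-10: |R|=0.2698
x=-100: |R|=0.4337
θ=11/16≥1/2 ⇒ |1+5/16x|<|1−11/16x| ∀x<0 ⇒ interval (−∞,0).

interval (−∞, 0). Any h>0 works for λ=-10.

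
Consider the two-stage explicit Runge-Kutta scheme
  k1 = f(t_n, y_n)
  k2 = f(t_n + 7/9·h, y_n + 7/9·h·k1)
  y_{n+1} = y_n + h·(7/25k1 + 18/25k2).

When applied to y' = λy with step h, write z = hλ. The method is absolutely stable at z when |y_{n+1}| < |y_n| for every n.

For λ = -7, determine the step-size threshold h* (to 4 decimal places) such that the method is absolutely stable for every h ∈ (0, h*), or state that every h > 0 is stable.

Test eqn y'=λy, z=hλ:
  k1=λy_n ⇒ h·k1=z·y_n;  k2=λ(1+7/9z)y_n ⇒ h·k2=z(1+7/9z)y_n
  y_{n+1}/y_n = 1 + 7/25z + 18/25z(1+7/9z) = 1 + z + 14/25z²
  R(z) = 1 + z + 14/25z².

Boundary: |R(x)|=1, x<0.
x=-1.18: |R|=0.5997
R=1: x+14/25x²=0 ⇒ x=−25/14=-1.7857; min R=1−1/(4·14/25)=0.5536>−1
Confirm numerically:
  x=-1.387: |R|=0.69031 <1
  x=-1.120: |R|=0.58246 <1
  x=-1.089: |R|=0.57512 <1
  x=-1.028: |R|=0.56380 <1
  x=-2.237: |R|=1.56533 >1
  x=-2.140: |R|=1.42458 >1
So |R|<1 on (-1.7857, 0).

(-1.7857,0); λ=-7 ⇒ h* = (25/14)/7 = 0.2551.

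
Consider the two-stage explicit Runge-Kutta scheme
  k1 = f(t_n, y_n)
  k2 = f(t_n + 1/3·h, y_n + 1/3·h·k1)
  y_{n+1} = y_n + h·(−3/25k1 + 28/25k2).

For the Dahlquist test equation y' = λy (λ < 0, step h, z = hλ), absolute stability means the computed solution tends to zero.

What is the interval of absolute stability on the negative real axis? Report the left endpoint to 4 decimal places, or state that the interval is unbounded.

z∈(-2.6786,0).

Test eqn y'=λy, z=hλ:
  k1=λy_n ⇒ h·k1=z·y_n;  k2=λ(1+1/3z)y_n ⇒ h·k2=z(1+1/3z)y_n
  y_{n+1}/y_n = 1 − 3/25z + 28/25z(1+1/3z) = 1 + z + 28/75z²
  so R(z) = 1 + z + 28/75z².

Find x<0 with |R(x)|<1.
x=-0.78: |R|=0.4471
R=1: x+28/75x²=0 ⇒ x=−75/28=-2.6786; min R=1−1/(4·28/75)=0.3304>−1
Confirm numerically:
  x=-2.349: |R|=0.71098 <1
  x=-1.263: |R|=0.33253 <1
  x=-1.184: |R|=0.33936 <1
  x=-3.210: |R|=1.63686 >1
  x=-2.877: |R|=1.21313 >1
  x=-2.825: |R|=1.15443 >1
So |R|<1 on (-2.6786, 0).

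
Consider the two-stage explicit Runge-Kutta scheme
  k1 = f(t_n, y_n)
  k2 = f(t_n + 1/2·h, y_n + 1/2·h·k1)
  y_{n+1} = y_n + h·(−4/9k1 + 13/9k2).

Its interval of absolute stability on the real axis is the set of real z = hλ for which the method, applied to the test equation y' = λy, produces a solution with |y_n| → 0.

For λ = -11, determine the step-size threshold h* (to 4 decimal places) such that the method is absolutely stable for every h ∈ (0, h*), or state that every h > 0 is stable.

(-1.3846,0); λ=-11 ⇒ h* = (18/13)/11 = 0.1259.

With y'=λy (z=hλ):
  k1=λy_n ⇒ h·k1=z·y_n;  k2=λ(1+1/2z)y_n ⇒ h·k2=z(1+1/2z)y_n
  y_{n+1}/y_n = 1 − 4/9z + 13/9z(1+1/2z) = 1 + z + 13/18z²
  R(z) = 1 + z + 13/18z².

Boundary: |R(x)|=1, x<0.
x=-0.5: |R|=0.6806
R=1: x+13/18x²=0 ⇒ x=−18/13=-1.3846; min R=1−1/(4·13/18)=0.6538>−1
Confirm numerically:
  x=-1.313: |R|=0.93209 <1
  x=-1.269: |R|=0.89404 <1
  x=-0.968: |R|=0.70874 <1
  x=-0.877: |R|=0.67848 <1
  x=-1.899: |R|=1.70548 >1
  x=-1.612: |R|=1.26473 >1
  x=-1.487: |R|=1.10996 >1
Interval (-1.3846, 0).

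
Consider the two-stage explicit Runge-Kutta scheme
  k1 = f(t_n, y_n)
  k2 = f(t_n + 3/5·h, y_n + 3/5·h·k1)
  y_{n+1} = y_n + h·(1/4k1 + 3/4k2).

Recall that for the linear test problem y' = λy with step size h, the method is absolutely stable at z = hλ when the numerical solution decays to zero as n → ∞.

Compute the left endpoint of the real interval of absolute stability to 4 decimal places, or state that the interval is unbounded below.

Set f=λy, z=hλ:
  k1=λy_n ⇒ h·k1=z·y_n;  k2=λ(1+3/5z)y_n ⇒ h·k2=z(1+3/5z)y_n
  y_{n+1}/y_n = 1 + 1/4z + 3/4z(1+3/5z) = 1 + z + 9/20z²
  ⇒ R(z) = 1 + z + 9/20z².

Solve |R(x)|<1 on ℝ⁻.
x=-1.66: |R|=0.5800
R=1: x+9/20x²=0 ⇒ x=−20/9=-2.2222; min R=1−1/(4·9/20)=0.4444>−1
Confirm numerically:
  x=-1.627: |R|=0.56421 <1
  x=-1.408: |R|=0.48411 <1
  x=-0.933: |R|=0.45872 <1
  x=-2.735: |R|=1.63110 >1
  x=-2.601: |R|=1.44334 >1
Interval (-2.2222, 0).

z* = -2.2222.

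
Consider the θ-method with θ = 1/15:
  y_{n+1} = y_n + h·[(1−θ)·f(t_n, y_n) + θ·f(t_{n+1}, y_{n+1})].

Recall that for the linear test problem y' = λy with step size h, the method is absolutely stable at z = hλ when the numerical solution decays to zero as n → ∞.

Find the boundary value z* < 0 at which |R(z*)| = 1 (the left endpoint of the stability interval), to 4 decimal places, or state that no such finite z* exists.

z* = -2.3077.

Set f=λy, z=hλ:
  y_{n+1} = y_n + z·[14/15·y_n + 1/15·y_{n+1}] ⇒ (1 − 1/15z)y_{n+1} = (1 + 14/15z)y_n
  ⇒ R(z) = (1 + 14/15z)/(1 − 1/15z).

Solve |R(x)|<1 on ℝ⁻.
x=-0.68: |R|=0.3495
R=−1: 1+14/15x = −1+1/15x ⇒ -13/15x=2 ⇒ x=2/(-13/15)=-2.3077
Confirm numerically:
  x=-2.245: |R|=0.95274 <1
  x=-1.987: |R|=0.75458 <1
  x=-1.636: |R|=0.47511 <1
  x=-1.435: |R|=0.30970 <1
  x=-2.404: |R|=1.07194 >1
  x=-2.353: |R|=1.03394 >1
Interval (-2.3077, 0).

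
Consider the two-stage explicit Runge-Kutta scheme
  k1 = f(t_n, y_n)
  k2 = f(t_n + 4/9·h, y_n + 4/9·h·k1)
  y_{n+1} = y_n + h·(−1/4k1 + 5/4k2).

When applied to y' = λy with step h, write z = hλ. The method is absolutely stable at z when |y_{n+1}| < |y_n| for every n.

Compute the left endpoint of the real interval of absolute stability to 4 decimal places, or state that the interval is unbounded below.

z* = -1.8000.

Test eqn y'=λy, z=hλ:
  k1=λy_n ⇒ h·k1=z·y_n;  k2=λ(1+4/9z)y_n ⇒ h·k2=z(1+4/9z)y_n
  y_{n+1}/y_n = 1 − 1/4z + 5/4z(1+4/9z) = 1 + z + 5/9z²
  ⇒ R(z) = 1 + z + 5/9z².

Need |R(x)|<1, x<0.
x=-0.33: |R|=0.7305
R=1: x+5/9x²=0 ⇒ x=−9/5=-1.8000; min R=1−1/(4·5/9)=0.5500>−1
Confirm numerically:
  x=-1.560: |R|=0.79200 <1
  x=-1.359: |R|=0.66704 <1
  x=-1.078: |R|=0.56760 <1
  x=-0.811: |R|=0.55440 <1
  x=-2.039: |R|=1.27073 >1
  x=-1.888: |R|=1.09230 >1
So |R|<1 on (-1.8000, 0).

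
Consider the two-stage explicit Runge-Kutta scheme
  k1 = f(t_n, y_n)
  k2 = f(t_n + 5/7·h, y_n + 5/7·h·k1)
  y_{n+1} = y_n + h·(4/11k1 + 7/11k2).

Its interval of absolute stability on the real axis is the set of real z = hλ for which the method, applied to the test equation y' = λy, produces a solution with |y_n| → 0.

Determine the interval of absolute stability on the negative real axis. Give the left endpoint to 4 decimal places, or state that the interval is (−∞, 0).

(-2.2000, 0).

Set f=λy, z=hλ:
  k1=λy_n ⇒ h·k1=z·y_n;  k2=λ(1+5/7z)y_n ⇒ h·k2=z(1+5/7z)y_n
  y_{n+1}/y_n = 1 + 4/11z + 7/11z(1+5/7z) = 1 + z + 5/11z²
  ⇒ R(z) = 1 + z + 5/11z².

Boundary: |R(x)|=1, x<0.
x=-0.97: |R|=0.4577
R=1: x+5/11x²=0 ⇒ x=−11/5=-2.2000; min R=1−1/(4·5/11)=0.4500>−1
Confirm numerically:
  x=-2.178: |R|=0.97822 <1
  x=-1.730: |R|=0.63041 <1
  x=-1.641: |R|=0.58304 <1
  x=-1.312: |R|=0.47043 <1
  x=-2.797: |R|=1.75900 >1
  x=-2.780: |R|=1.73291 >1
  x=-2.392: |R|=1.20876 >1
Stable set (-2.2000, 0).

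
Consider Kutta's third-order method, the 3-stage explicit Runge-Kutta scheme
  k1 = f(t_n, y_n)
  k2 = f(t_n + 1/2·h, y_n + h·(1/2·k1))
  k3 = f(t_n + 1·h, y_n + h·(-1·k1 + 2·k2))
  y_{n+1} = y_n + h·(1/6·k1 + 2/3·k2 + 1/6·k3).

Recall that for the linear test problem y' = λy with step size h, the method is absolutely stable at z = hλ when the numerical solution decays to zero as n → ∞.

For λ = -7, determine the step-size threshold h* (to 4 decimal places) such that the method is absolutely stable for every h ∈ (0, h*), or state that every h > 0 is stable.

On y'=λy, z=hλ:
  order 3, 3-stage ⇒ R(z)=1+z+z^2/2+z^3/6
  (e.g. R(-0.34)=0.71125, |R|=0.71125)

Find x<0 with |R(x)|<1.
x=-0.34: |R|=0.7112
|R(-2.62)|=1.1853 |R(-1.56)|=0.0241 |R(-0.69)|=0.4933
Bisect:
  x_lo=-2.9954 |R|=1.9885  x_hi=-0.2492 |R|=0.7792
  mid=-1.62233 |R|=0.01800 →hi
  mid=-2.30887 |R|=0.69481 →hi
  mid=-2.65214 |R|=1.24434 →lo
  mid=-2.48050 |R|=0.94777 →hi
  mid=-2.56632 |R|=1.09029 →lo
  mid=-2.52341 |R|=1.01763 →lo
  mid=-2.50196 |R|=0.98235 →hi
  mid=-2.51269 |R|=0.99990 →hi
  mid=-2.51805 |R|=1.00874 →lo
  ...
  [-2.51285,-2.51269] ⇒ x*=-2.5127
Stable set (-2.5127, 0).

(-2.5127,0); λ=-7 ⇒ h* = 0.3590.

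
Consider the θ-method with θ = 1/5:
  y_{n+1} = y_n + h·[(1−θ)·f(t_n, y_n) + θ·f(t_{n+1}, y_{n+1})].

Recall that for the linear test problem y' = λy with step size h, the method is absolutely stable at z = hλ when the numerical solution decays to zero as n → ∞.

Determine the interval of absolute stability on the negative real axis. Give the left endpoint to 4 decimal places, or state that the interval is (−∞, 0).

(-3.3333, 0).

With y'=λy (z=hλ):
  y_{n+1} = y_n + z·[4/5·y_n + 1/5·y_{n+1}] ⇒ (1 − 1/5z)y_{n+1} = (1 + 4/5z)y_n
  so R(z) = (1 + 4/5z)/(1 − 1/5z).

Need |R(x)|<1, x<0.
x=-1.16: |R|=0.0584
R=−1: 1+4/5x = −1+1/5x ⇒ -3/5x=2 ⇒ x=2/(-3/5)=-3.3333
Confirm numerically:
  x=-2.822: |R|=0.80389 <1
  x=-2.646: |R|=0.73032 <1
  x=-1.582: |R|=0.20176 <1
  x=-3.812: |R|=1.16296 >1
  x=-3.470: |R|=1.04841 >1
  x=-3.459: |R|=1.04457 >1
Interval (-3.3333, 0).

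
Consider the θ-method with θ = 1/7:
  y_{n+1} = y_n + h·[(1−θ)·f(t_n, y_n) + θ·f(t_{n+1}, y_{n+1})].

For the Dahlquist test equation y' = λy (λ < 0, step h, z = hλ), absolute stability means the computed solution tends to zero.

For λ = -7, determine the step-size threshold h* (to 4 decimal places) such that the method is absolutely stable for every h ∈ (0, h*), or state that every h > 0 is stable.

(-2.8000,0); λ=-7 ⇒ h* = (14/5)/7 = 0.4000.

Set f=λy, z=hλ:
  y_{n+1} = y_n + z·[6/7·y_n + 1/7·y_{n+1}] ⇒ (1 − 1/7z)y_{n+1} = (1 + 6/7z)y_n
  R(z) = (1 + 6/7z)/(1 − 1/7z).

Find x<0 with |R(x)|<1.
x=-1.62: |R|=0.3155
R=−1: 1+6/7x = −1+1/7x ⇒ -5/7x=2 ⇒ x=2/(-5/7)=-2.8000
Confirm numerically:
  x=-2.627: |R|=0.91015 <1
  x=-1.740: |R|=0.39359 <1
  x=-1.733: |R|=0.38910 <1
  x=-3.216: |R|=1.20360 >1
  x=-3.027: |R|=1.11319 >1
Stable set (-2.8000, 0).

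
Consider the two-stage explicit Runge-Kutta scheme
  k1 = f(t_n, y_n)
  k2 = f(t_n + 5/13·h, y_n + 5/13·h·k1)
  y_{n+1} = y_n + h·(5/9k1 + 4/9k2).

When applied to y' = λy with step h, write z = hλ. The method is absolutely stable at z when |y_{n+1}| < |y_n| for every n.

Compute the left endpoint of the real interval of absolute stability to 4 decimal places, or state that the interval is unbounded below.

z* = -5.8500.

On y'=λy, z=hλ:
  k1=λy_n ⇒ h·k1=z·y_n;  k2=λ(1+5/13z)y_n ⇒ h·k2=z(1+5/13z)y_n
  y_{n+1}/y_n = 1 + 5/9z + 4/9z(1+5/13z) = 1 + z + 20/117z²
  so R(z) = 1 + z + 20/117z².

Need |R(x)|<1, x<0.
x=-1.35: |R|=0.0385
R=1: x+20/117x²=0 ⇒ x=−117/20=-5.8500; min R=1−1/(4·20/117)=-0.4625>−1
Confirm numerically:
  x=-5.513: |R|=0.68241 <1
  x=-4.290: |R|=0.14400 <1
  x=-2.860: |R|=0.46178 <1
  x=-2.605: |R|=0.44500 <1
  x=-6.225: |R|=1.39904 >1
  x=-6.148: |R|=1.31318 >1
  x=-6.013: |R|=1.16754 >1
Stable set (-5.8500, 0).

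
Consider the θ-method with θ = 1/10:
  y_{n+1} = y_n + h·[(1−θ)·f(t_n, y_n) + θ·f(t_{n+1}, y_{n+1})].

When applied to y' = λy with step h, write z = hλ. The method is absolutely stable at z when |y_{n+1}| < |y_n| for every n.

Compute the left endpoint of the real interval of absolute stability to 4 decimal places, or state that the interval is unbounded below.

z* = -2.5000.

With y'=λy (z=hλ):
  y_{n+1} = y_n + z·[9/10·y_n + 1/10·y_{n+1}] ⇒ (1 − 1/10z)y_{n+1} = (1 + 9/10z)y_n
  Hence R(z) = (1 + 9/10z)/(1 − 1/10z).

Solve |R(x)|<1 on ℝ⁻.
x=-0.95: |R|=0.1324
R=−1: 1+9/10x = −1+1/10x ⇒ -4/5x=2 ⇒ x=2/(-4/5)=-2.5000
Confirm numerically:
  x=-2.184: |R|=0.79251 <1
  x=-1.371: |R|=0.20570 <1
  x=-1.132: |R|=0.01689 <1
  x=-3.096: |R|=1.36408 >1
  x=-2.552: |R|=1.03314 >1
Interval (-2.5000, 0).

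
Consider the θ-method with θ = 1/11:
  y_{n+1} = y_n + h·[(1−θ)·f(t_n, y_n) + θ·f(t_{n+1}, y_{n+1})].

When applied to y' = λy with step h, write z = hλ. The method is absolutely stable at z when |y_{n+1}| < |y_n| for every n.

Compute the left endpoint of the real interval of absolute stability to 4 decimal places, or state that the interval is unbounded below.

Set f=λy, z=hλ:
  y_{n+1} = y_n + z·[10/11·y_n + 1/11·y_{n+1}] ⇒ (1 − 1/11z)y_{n+1} = (1 + 10/11z)y_n
  so R(z) = (1 + 10/11z)/(1 − 1/11z).

Solve |R(x)|<1 on ℝ⁻.
x=-1.54: |R|=0.3509
R=−1: 1+10/11x = −1+1/11x ⇒ -9/11x=2 ⇒ x=2/(-9/11)=-2.4444
Confirm numerically:
  x=-2.353: |R|=0.93837 <1
  x=-1.534: |R|=0.34626 <1
  x=-1.454: |R|=0.28425 <1
  x=-1.409: |R|=0.24901 <1
  x=-2.972: |R|=1.33982 >1
  x=-2.827: |R|=1.24901 >1
  x=-2.619: |R|=1.11535 >1
Stable set (-2.4444, 0).

left endpoint -2.4444.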